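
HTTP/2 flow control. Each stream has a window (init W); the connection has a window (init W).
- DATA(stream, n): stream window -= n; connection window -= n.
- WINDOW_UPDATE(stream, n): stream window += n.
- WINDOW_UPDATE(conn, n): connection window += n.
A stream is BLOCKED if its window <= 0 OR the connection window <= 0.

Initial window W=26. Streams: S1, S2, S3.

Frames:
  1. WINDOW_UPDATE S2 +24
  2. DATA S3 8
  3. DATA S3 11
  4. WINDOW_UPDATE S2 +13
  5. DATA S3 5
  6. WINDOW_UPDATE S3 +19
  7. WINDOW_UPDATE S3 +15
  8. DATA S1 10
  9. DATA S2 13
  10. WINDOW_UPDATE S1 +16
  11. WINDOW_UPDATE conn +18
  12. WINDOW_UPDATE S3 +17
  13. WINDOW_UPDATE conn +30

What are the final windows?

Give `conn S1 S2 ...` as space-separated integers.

Answer: 27 32 50 53

Derivation:
Op 1: conn=26 S1=26 S2=50 S3=26 blocked=[]
Op 2: conn=18 S1=26 S2=50 S3=18 blocked=[]
Op 3: conn=7 S1=26 S2=50 S3=7 blocked=[]
Op 4: conn=7 S1=26 S2=63 S3=7 blocked=[]
Op 5: conn=2 S1=26 S2=63 S3=2 blocked=[]
Op 6: conn=2 S1=26 S2=63 S3=21 blocked=[]
Op 7: conn=2 S1=26 S2=63 S3=36 blocked=[]
Op 8: conn=-8 S1=16 S2=63 S3=36 blocked=[1, 2, 3]
Op 9: conn=-21 S1=16 S2=50 S3=36 blocked=[1, 2, 3]
Op 10: conn=-21 S1=32 S2=50 S3=36 blocked=[1, 2, 3]
Op 11: conn=-3 S1=32 S2=50 S3=36 blocked=[1, 2, 3]
Op 12: conn=-3 S1=32 S2=50 S3=53 blocked=[1, 2, 3]
Op 13: conn=27 S1=32 S2=50 S3=53 blocked=[]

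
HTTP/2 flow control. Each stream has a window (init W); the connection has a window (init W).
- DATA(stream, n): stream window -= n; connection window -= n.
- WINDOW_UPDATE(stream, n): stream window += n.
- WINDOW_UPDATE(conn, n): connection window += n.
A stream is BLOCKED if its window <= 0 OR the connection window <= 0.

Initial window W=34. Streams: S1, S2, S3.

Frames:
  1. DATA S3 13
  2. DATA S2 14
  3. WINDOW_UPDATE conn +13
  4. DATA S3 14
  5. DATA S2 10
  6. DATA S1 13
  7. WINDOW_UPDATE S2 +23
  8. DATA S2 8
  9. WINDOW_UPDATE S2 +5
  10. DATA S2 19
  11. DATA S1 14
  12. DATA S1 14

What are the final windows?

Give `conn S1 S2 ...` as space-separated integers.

Op 1: conn=21 S1=34 S2=34 S3=21 blocked=[]
Op 2: conn=7 S1=34 S2=20 S3=21 blocked=[]
Op 3: conn=20 S1=34 S2=20 S3=21 blocked=[]
Op 4: conn=6 S1=34 S2=20 S3=7 blocked=[]
Op 5: conn=-4 S1=34 S2=10 S3=7 blocked=[1, 2, 3]
Op 6: conn=-17 S1=21 S2=10 S3=7 blocked=[1, 2, 3]
Op 7: conn=-17 S1=21 S2=33 S3=7 blocked=[1, 2, 3]
Op 8: conn=-25 S1=21 S2=25 S3=7 blocked=[1, 2, 3]
Op 9: conn=-25 S1=21 S2=30 S3=7 blocked=[1, 2, 3]
Op 10: conn=-44 S1=21 S2=11 S3=7 blocked=[1, 2, 3]
Op 11: conn=-58 S1=7 S2=11 S3=7 blocked=[1, 2, 3]
Op 12: conn=-72 S1=-7 S2=11 S3=7 blocked=[1, 2, 3]

Answer: -72 -7 11 7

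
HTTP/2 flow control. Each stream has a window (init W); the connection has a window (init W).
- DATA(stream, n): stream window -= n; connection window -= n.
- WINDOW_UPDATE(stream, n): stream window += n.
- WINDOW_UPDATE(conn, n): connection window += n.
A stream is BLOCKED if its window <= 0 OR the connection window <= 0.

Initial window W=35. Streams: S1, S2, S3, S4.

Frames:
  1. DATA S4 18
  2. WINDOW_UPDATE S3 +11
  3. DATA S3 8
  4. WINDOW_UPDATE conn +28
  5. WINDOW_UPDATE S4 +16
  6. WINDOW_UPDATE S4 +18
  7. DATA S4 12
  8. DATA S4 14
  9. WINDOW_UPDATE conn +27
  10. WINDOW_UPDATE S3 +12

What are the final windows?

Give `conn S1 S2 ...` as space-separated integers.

Answer: 38 35 35 50 25

Derivation:
Op 1: conn=17 S1=35 S2=35 S3=35 S4=17 blocked=[]
Op 2: conn=17 S1=35 S2=35 S3=46 S4=17 blocked=[]
Op 3: conn=9 S1=35 S2=35 S3=38 S4=17 blocked=[]
Op 4: conn=37 S1=35 S2=35 S3=38 S4=17 blocked=[]
Op 5: conn=37 S1=35 S2=35 S3=38 S4=33 blocked=[]
Op 6: conn=37 S1=35 S2=35 S3=38 S4=51 blocked=[]
Op 7: conn=25 S1=35 S2=35 S3=38 S4=39 blocked=[]
Op 8: conn=11 S1=35 S2=35 S3=38 S4=25 blocked=[]
Op 9: conn=38 S1=35 S2=35 S3=38 S4=25 blocked=[]
Op 10: conn=38 S1=35 S2=35 S3=50 S4=25 blocked=[]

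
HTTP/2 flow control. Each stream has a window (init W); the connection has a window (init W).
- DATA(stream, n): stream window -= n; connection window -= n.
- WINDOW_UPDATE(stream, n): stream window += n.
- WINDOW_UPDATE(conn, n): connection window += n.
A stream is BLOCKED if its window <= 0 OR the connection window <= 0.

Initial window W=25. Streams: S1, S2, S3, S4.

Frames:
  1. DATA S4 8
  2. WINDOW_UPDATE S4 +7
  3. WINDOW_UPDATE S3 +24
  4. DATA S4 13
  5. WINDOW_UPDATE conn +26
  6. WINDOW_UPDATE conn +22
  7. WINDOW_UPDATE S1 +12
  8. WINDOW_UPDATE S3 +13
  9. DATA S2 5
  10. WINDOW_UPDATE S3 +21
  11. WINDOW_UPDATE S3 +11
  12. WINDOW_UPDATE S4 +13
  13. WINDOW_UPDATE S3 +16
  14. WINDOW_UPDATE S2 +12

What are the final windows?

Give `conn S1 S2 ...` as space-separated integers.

Answer: 47 37 32 110 24

Derivation:
Op 1: conn=17 S1=25 S2=25 S3=25 S4=17 blocked=[]
Op 2: conn=17 S1=25 S2=25 S3=25 S4=24 blocked=[]
Op 3: conn=17 S1=25 S2=25 S3=49 S4=24 blocked=[]
Op 4: conn=4 S1=25 S2=25 S3=49 S4=11 blocked=[]
Op 5: conn=30 S1=25 S2=25 S3=49 S4=11 blocked=[]
Op 6: conn=52 S1=25 S2=25 S3=49 S4=11 blocked=[]
Op 7: conn=52 S1=37 S2=25 S3=49 S4=11 blocked=[]
Op 8: conn=52 S1=37 S2=25 S3=62 S4=11 blocked=[]
Op 9: conn=47 S1=37 S2=20 S3=62 S4=11 blocked=[]
Op 10: conn=47 S1=37 S2=20 S3=83 S4=11 blocked=[]
Op 11: conn=47 S1=37 S2=20 S3=94 S4=11 blocked=[]
Op 12: conn=47 S1=37 S2=20 S3=94 S4=24 blocked=[]
Op 13: conn=47 S1=37 S2=20 S3=110 S4=24 blocked=[]
Op 14: conn=47 S1=37 S2=32 S3=110 S4=24 blocked=[]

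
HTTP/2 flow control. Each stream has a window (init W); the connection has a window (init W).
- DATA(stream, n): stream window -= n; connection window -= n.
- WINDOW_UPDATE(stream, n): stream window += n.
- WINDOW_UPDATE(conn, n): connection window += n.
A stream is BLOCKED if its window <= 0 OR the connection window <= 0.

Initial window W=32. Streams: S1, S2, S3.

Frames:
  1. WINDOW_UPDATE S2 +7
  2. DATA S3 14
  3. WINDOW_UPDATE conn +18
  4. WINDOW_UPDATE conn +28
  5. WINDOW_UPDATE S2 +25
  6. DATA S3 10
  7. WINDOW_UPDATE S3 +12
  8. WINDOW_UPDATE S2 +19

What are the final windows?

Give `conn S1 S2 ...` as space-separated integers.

Op 1: conn=32 S1=32 S2=39 S3=32 blocked=[]
Op 2: conn=18 S1=32 S2=39 S3=18 blocked=[]
Op 3: conn=36 S1=32 S2=39 S3=18 blocked=[]
Op 4: conn=64 S1=32 S2=39 S3=18 blocked=[]
Op 5: conn=64 S1=32 S2=64 S3=18 blocked=[]
Op 6: conn=54 S1=32 S2=64 S3=8 blocked=[]
Op 7: conn=54 S1=32 S2=64 S3=20 blocked=[]
Op 8: conn=54 S1=32 S2=83 S3=20 blocked=[]

Answer: 54 32 83 20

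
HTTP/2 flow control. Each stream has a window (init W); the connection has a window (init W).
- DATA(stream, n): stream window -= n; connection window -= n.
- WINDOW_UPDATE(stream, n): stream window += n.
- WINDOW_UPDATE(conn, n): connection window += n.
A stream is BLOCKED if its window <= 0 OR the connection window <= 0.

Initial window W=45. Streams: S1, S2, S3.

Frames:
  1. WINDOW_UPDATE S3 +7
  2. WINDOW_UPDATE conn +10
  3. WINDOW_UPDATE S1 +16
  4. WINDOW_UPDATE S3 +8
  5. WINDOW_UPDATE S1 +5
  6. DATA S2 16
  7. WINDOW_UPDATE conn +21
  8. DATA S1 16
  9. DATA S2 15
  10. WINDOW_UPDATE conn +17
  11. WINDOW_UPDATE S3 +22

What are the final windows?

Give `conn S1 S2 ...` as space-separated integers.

Op 1: conn=45 S1=45 S2=45 S3=52 blocked=[]
Op 2: conn=55 S1=45 S2=45 S3=52 blocked=[]
Op 3: conn=55 S1=61 S2=45 S3=52 blocked=[]
Op 4: conn=55 S1=61 S2=45 S3=60 blocked=[]
Op 5: conn=55 S1=66 S2=45 S3=60 blocked=[]
Op 6: conn=39 S1=66 S2=29 S3=60 blocked=[]
Op 7: conn=60 S1=66 S2=29 S3=60 blocked=[]
Op 8: conn=44 S1=50 S2=29 S3=60 blocked=[]
Op 9: conn=29 S1=50 S2=14 S3=60 blocked=[]
Op 10: conn=46 S1=50 S2=14 S3=60 blocked=[]
Op 11: conn=46 S1=50 S2=14 S3=82 blocked=[]

Answer: 46 50 14 82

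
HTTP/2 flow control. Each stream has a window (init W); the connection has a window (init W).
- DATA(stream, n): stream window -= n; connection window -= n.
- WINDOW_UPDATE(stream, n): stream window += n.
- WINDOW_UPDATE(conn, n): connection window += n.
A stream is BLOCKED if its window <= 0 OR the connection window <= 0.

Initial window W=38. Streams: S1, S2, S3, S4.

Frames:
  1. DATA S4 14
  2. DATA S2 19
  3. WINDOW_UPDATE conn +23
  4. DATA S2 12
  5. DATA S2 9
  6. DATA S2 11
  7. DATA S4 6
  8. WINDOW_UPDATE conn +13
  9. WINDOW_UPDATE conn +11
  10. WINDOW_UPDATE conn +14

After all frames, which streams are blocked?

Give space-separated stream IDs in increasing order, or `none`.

Answer: S2

Derivation:
Op 1: conn=24 S1=38 S2=38 S3=38 S4=24 blocked=[]
Op 2: conn=5 S1=38 S2=19 S3=38 S4=24 blocked=[]
Op 3: conn=28 S1=38 S2=19 S3=38 S4=24 blocked=[]
Op 4: conn=16 S1=38 S2=7 S3=38 S4=24 blocked=[]
Op 5: conn=7 S1=38 S2=-2 S3=38 S4=24 blocked=[2]
Op 6: conn=-4 S1=38 S2=-13 S3=38 S4=24 blocked=[1, 2, 3, 4]
Op 7: conn=-10 S1=38 S2=-13 S3=38 S4=18 blocked=[1, 2, 3, 4]
Op 8: conn=3 S1=38 S2=-13 S3=38 S4=18 blocked=[2]
Op 9: conn=14 S1=38 S2=-13 S3=38 S4=18 blocked=[2]
Op 10: conn=28 S1=38 S2=-13 S3=38 S4=18 blocked=[2]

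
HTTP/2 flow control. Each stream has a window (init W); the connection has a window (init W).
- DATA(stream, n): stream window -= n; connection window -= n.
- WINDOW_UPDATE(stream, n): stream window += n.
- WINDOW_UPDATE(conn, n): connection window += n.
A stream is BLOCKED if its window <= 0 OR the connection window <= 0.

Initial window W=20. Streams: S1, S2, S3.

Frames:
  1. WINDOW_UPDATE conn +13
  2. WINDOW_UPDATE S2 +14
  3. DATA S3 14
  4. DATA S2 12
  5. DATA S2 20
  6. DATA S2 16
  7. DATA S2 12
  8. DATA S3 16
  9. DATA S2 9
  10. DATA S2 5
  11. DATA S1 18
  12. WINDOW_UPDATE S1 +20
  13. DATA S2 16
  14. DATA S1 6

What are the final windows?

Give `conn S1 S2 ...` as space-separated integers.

Answer: -111 16 -56 -10

Derivation:
Op 1: conn=33 S1=20 S2=20 S3=20 blocked=[]
Op 2: conn=33 S1=20 S2=34 S3=20 blocked=[]
Op 3: conn=19 S1=20 S2=34 S3=6 blocked=[]
Op 4: conn=7 S1=20 S2=22 S3=6 blocked=[]
Op 5: conn=-13 S1=20 S2=2 S3=6 blocked=[1, 2, 3]
Op 6: conn=-29 S1=20 S2=-14 S3=6 blocked=[1, 2, 3]
Op 7: conn=-41 S1=20 S2=-26 S3=6 blocked=[1, 2, 3]
Op 8: conn=-57 S1=20 S2=-26 S3=-10 blocked=[1, 2, 3]
Op 9: conn=-66 S1=20 S2=-35 S3=-10 blocked=[1, 2, 3]
Op 10: conn=-71 S1=20 S2=-40 S3=-10 blocked=[1, 2, 3]
Op 11: conn=-89 S1=2 S2=-40 S3=-10 blocked=[1, 2, 3]
Op 12: conn=-89 S1=22 S2=-40 S3=-10 blocked=[1, 2, 3]
Op 13: conn=-105 S1=22 S2=-56 S3=-10 blocked=[1, 2, 3]
Op 14: conn=-111 S1=16 S2=-56 S3=-10 blocked=[1, 2, 3]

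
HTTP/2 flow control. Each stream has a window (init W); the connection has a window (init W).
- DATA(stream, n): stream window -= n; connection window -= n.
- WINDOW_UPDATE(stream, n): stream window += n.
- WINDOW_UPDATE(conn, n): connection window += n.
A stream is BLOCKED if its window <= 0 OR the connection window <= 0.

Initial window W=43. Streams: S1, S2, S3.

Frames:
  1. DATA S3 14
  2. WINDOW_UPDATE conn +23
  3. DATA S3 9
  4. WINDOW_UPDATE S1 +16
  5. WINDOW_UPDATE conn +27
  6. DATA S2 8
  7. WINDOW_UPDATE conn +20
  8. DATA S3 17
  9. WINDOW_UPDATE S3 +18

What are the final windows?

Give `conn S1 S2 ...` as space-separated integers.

Op 1: conn=29 S1=43 S2=43 S3=29 blocked=[]
Op 2: conn=52 S1=43 S2=43 S3=29 blocked=[]
Op 3: conn=43 S1=43 S2=43 S3=20 blocked=[]
Op 4: conn=43 S1=59 S2=43 S3=20 blocked=[]
Op 5: conn=70 S1=59 S2=43 S3=20 blocked=[]
Op 6: conn=62 S1=59 S2=35 S3=20 blocked=[]
Op 7: conn=82 S1=59 S2=35 S3=20 blocked=[]
Op 8: conn=65 S1=59 S2=35 S3=3 blocked=[]
Op 9: conn=65 S1=59 S2=35 S3=21 blocked=[]

Answer: 65 59 35 21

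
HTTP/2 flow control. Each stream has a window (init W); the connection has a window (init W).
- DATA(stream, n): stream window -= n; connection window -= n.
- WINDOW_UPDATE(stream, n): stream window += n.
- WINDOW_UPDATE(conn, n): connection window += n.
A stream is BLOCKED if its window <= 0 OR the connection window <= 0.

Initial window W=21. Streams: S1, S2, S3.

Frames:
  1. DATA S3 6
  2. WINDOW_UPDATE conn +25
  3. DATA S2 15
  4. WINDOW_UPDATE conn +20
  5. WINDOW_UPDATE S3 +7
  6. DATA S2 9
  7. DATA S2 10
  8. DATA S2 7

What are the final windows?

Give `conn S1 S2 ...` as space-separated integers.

Answer: 19 21 -20 22

Derivation:
Op 1: conn=15 S1=21 S2=21 S3=15 blocked=[]
Op 2: conn=40 S1=21 S2=21 S3=15 blocked=[]
Op 3: conn=25 S1=21 S2=6 S3=15 blocked=[]
Op 4: conn=45 S1=21 S2=6 S3=15 blocked=[]
Op 5: conn=45 S1=21 S2=6 S3=22 blocked=[]
Op 6: conn=36 S1=21 S2=-3 S3=22 blocked=[2]
Op 7: conn=26 S1=21 S2=-13 S3=22 blocked=[2]
Op 8: conn=19 S1=21 S2=-20 S3=22 blocked=[2]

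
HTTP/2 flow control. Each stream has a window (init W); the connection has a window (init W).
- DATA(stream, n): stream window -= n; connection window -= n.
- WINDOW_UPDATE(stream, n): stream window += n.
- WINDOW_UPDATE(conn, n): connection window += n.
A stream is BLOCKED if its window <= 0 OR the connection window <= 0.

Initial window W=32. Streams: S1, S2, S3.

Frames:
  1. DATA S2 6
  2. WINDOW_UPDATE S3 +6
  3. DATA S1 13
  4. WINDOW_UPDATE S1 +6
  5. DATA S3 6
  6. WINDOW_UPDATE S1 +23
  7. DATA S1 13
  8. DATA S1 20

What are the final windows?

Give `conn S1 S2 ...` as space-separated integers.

Answer: -26 15 26 32

Derivation:
Op 1: conn=26 S1=32 S2=26 S3=32 blocked=[]
Op 2: conn=26 S1=32 S2=26 S3=38 blocked=[]
Op 3: conn=13 S1=19 S2=26 S3=38 blocked=[]
Op 4: conn=13 S1=25 S2=26 S3=38 blocked=[]
Op 5: conn=7 S1=25 S2=26 S3=32 blocked=[]
Op 6: conn=7 S1=48 S2=26 S3=32 blocked=[]
Op 7: conn=-6 S1=35 S2=26 S3=32 blocked=[1, 2, 3]
Op 8: conn=-26 S1=15 S2=26 S3=32 blocked=[1, 2, 3]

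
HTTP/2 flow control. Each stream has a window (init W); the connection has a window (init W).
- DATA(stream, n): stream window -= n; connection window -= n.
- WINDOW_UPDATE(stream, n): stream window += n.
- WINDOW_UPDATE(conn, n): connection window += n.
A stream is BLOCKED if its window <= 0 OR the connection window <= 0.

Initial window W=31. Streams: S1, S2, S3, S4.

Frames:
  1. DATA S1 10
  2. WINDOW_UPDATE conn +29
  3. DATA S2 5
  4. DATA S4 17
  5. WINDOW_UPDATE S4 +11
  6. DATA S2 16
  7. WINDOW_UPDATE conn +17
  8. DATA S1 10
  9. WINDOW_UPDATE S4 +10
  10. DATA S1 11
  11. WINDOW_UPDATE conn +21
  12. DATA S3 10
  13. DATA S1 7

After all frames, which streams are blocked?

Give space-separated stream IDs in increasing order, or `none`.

Op 1: conn=21 S1=21 S2=31 S3=31 S4=31 blocked=[]
Op 2: conn=50 S1=21 S2=31 S3=31 S4=31 blocked=[]
Op 3: conn=45 S1=21 S2=26 S3=31 S4=31 blocked=[]
Op 4: conn=28 S1=21 S2=26 S3=31 S4=14 blocked=[]
Op 5: conn=28 S1=21 S2=26 S3=31 S4=25 blocked=[]
Op 6: conn=12 S1=21 S2=10 S3=31 S4=25 blocked=[]
Op 7: conn=29 S1=21 S2=10 S3=31 S4=25 blocked=[]
Op 8: conn=19 S1=11 S2=10 S3=31 S4=25 blocked=[]
Op 9: conn=19 S1=11 S2=10 S3=31 S4=35 blocked=[]
Op 10: conn=8 S1=0 S2=10 S3=31 S4=35 blocked=[1]
Op 11: conn=29 S1=0 S2=10 S3=31 S4=35 blocked=[1]
Op 12: conn=19 S1=0 S2=10 S3=21 S4=35 blocked=[1]
Op 13: conn=12 S1=-7 S2=10 S3=21 S4=35 blocked=[1]

Answer: S1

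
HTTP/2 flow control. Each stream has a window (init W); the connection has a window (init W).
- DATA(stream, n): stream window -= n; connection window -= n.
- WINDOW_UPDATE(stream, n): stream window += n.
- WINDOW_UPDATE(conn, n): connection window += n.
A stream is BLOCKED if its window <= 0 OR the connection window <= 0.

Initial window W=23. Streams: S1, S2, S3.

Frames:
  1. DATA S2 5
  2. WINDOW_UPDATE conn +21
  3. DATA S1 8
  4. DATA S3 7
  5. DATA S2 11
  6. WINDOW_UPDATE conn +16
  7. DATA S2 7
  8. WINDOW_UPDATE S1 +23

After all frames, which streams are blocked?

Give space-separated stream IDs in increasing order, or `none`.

Answer: S2

Derivation:
Op 1: conn=18 S1=23 S2=18 S3=23 blocked=[]
Op 2: conn=39 S1=23 S2=18 S3=23 blocked=[]
Op 3: conn=31 S1=15 S2=18 S3=23 blocked=[]
Op 4: conn=24 S1=15 S2=18 S3=16 blocked=[]
Op 5: conn=13 S1=15 S2=7 S3=16 blocked=[]
Op 6: conn=29 S1=15 S2=7 S3=16 blocked=[]
Op 7: conn=22 S1=15 S2=0 S3=16 blocked=[2]
Op 8: conn=22 S1=38 S2=0 S3=16 blocked=[2]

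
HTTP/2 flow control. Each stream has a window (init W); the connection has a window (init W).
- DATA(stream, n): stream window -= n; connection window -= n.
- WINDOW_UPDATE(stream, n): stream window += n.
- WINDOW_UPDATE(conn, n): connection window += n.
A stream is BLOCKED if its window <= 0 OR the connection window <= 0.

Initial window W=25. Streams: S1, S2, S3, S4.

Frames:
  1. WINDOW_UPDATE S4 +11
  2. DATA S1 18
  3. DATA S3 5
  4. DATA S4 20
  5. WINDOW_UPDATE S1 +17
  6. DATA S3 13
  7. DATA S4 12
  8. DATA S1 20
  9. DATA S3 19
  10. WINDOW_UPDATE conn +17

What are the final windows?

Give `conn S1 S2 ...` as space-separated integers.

Op 1: conn=25 S1=25 S2=25 S3=25 S4=36 blocked=[]
Op 2: conn=7 S1=7 S2=25 S3=25 S4=36 blocked=[]
Op 3: conn=2 S1=7 S2=25 S3=20 S4=36 blocked=[]
Op 4: conn=-18 S1=7 S2=25 S3=20 S4=16 blocked=[1, 2, 3, 4]
Op 5: conn=-18 S1=24 S2=25 S3=20 S4=16 blocked=[1, 2, 3, 4]
Op 6: conn=-31 S1=24 S2=25 S3=7 S4=16 blocked=[1, 2, 3, 4]
Op 7: conn=-43 S1=24 S2=25 S3=7 S4=4 blocked=[1, 2, 3, 4]
Op 8: conn=-63 S1=4 S2=25 S3=7 S4=4 blocked=[1, 2, 3, 4]
Op 9: conn=-82 S1=4 S2=25 S3=-12 S4=4 blocked=[1, 2, 3, 4]
Op 10: conn=-65 S1=4 S2=25 S3=-12 S4=4 blocked=[1, 2, 3, 4]

Answer: -65 4 25 -12 4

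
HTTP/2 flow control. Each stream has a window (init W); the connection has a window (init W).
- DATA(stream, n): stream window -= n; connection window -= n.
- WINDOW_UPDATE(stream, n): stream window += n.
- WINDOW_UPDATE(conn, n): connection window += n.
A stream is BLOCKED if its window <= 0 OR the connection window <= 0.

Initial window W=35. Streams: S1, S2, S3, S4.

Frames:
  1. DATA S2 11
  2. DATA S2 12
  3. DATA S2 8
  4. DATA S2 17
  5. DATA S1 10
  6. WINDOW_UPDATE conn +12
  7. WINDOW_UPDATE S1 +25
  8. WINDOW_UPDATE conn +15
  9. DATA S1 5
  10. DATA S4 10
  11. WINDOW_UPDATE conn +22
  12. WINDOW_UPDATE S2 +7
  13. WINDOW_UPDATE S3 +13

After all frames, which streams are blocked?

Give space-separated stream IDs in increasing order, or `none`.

Answer: S2

Derivation:
Op 1: conn=24 S1=35 S2=24 S3=35 S4=35 blocked=[]
Op 2: conn=12 S1=35 S2=12 S3=35 S4=35 blocked=[]
Op 3: conn=4 S1=35 S2=4 S3=35 S4=35 blocked=[]
Op 4: conn=-13 S1=35 S2=-13 S3=35 S4=35 blocked=[1, 2, 3, 4]
Op 5: conn=-23 S1=25 S2=-13 S3=35 S4=35 blocked=[1, 2, 3, 4]
Op 6: conn=-11 S1=25 S2=-13 S3=35 S4=35 blocked=[1, 2, 3, 4]
Op 7: conn=-11 S1=50 S2=-13 S3=35 S4=35 blocked=[1, 2, 3, 4]
Op 8: conn=4 S1=50 S2=-13 S3=35 S4=35 blocked=[2]
Op 9: conn=-1 S1=45 S2=-13 S3=35 S4=35 blocked=[1, 2, 3, 4]
Op 10: conn=-11 S1=45 S2=-13 S3=35 S4=25 blocked=[1, 2, 3, 4]
Op 11: conn=11 S1=45 S2=-13 S3=35 S4=25 blocked=[2]
Op 12: conn=11 S1=45 S2=-6 S3=35 S4=25 blocked=[2]
Op 13: conn=11 S1=45 S2=-6 S3=48 S4=25 blocked=[2]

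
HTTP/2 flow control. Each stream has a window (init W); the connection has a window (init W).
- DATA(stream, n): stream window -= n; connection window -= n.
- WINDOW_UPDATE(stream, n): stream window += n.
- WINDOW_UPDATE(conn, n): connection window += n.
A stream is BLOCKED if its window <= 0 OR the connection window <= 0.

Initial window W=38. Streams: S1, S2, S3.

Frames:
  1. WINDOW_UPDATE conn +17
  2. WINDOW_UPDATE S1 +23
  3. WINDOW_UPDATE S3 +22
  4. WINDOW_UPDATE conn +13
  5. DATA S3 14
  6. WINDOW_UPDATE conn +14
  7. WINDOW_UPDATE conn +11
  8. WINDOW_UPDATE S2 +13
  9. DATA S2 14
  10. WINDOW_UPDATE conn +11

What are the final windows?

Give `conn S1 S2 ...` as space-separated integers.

Answer: 76 61 37 46

Derivation:
Op 1: conn=55 S1=38 S2=38 S3=38 blocked=[]
Op 2: conn=55 S1=61 S2=38 S3=38 blocked=[]
Op 3: conn=55 S1=61 S2=38 S3=60 blocked=[]
Op 4: conn=68 S1=61 S2=38 S3=60 blocked=[]
Op 5: conn=54 S1=61 S2=38 S3=46 blocked=[]
Op 6: conn=68 S1=61 S2=38 S3=46 blocked=[]
Op 7: conn=79 S1=61 S2=38 S3=46 blocked=[]
Op 8: conn=79 S1=61 S2=51 S3=46 blocked=[]
Op 9: conn=65 S1=61 S2=37 S3=46 blocked=[]
Op 10: conn=76 S1=61 S2=37 S3=46 blocked=[]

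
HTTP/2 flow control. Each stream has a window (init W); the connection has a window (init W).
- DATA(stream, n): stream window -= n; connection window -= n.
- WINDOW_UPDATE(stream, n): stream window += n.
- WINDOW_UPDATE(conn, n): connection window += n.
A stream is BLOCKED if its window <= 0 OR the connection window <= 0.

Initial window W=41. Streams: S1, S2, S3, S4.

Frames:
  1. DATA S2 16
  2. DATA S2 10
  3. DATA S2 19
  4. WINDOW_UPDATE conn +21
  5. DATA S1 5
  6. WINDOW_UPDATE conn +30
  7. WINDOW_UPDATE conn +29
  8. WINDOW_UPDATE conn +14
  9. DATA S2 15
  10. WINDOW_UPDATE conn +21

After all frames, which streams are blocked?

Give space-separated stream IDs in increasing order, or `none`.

Op 1: conn=25 S1=41 S2=25 S3=41 S4=41 blocked=[]
Op 2: conn=15 S1=41 S2=15 S3=41 S4=41 blocked=[]
Op 3: conn=-4 S1=41 S2=-4 S3=41 S4=41 blocked=[1, 2, 3, 4]
Op 4: conn=17 S1=41 S2=-4 S3=41 S4=41 blocked=[2]
Op 5: conn=12 S1=36 S2=-4 S3=41 S4=41 blocked=[2]
Op 6: conn=42 S1=36 S2=-4 S3=41 S4=41 blocked=[2]
Op 7: conn=71 S1=36 S2=-4 S3=41 S4=41 blocked=[2]
Op 8: conn=85 S1=36 S2=-4 S3=41 S4=41 blocked=[2]
Op 9: conn=70 S1=36 S2=-19 S3=41 S4=41 blocked=[2]
Op 10: conn=91 S1=36 S2=-19 S3=41 S4=41 blocked=[2]

Answer: S2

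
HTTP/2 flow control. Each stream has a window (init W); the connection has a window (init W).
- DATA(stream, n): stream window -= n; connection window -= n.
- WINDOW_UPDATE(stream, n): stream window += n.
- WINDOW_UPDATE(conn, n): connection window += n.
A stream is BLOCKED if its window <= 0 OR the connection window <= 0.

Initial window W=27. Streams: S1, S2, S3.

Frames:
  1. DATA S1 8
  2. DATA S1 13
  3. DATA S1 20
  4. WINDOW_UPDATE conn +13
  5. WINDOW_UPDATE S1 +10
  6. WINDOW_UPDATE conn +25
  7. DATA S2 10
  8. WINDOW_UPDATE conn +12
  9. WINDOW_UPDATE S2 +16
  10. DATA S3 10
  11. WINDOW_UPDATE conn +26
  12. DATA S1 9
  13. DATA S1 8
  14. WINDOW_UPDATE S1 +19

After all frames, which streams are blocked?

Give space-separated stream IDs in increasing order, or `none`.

Op 1: conn=19 S1=19 S2=27 S3=27 blocked=[]
Op 2: conn=6 S1=6 S2=27 S3=27 blocked=[]
Op 3: conn=-14 S1=-14 S2=27 S3=27 blocked=[1, 2, 3]
Op 4: conn=-1 S1=-14 S2=27 S3=27 blocked=[1, 2, 3]
Op 5: conn=-1 S1=-4 S2=27 S3=27 blocked=[1, 2, 3]
Op 6: conn=24 S1=-4 S2=27 S3=27 blocked=[1]
Op 7: conn=14 S1=-4 S2=17 S3=27 blocked=[1]
Op 8: conn=26 S1=-4 S2=17 S3=27 blocked=[1]
Op 9: conn=26 S1=-4 S2=33 S3=27 blocked=[1]
Op 10: conn=16 S1=-4 S2=33 S3=17 blocked=[1]
Op 11: conn=42 S1=-4 S2=33 S3=17 blocked=[1]
Op 12: conn=33 S1=-13 S2=33 S3=17 blocked=[1]
Op 13: conn=25 S1=-21 S2=33 S3=17 blocked=[1]
Op 14: conn=25 S1=-2 S2=33 S3=17 blocked=[1]

Answer: S1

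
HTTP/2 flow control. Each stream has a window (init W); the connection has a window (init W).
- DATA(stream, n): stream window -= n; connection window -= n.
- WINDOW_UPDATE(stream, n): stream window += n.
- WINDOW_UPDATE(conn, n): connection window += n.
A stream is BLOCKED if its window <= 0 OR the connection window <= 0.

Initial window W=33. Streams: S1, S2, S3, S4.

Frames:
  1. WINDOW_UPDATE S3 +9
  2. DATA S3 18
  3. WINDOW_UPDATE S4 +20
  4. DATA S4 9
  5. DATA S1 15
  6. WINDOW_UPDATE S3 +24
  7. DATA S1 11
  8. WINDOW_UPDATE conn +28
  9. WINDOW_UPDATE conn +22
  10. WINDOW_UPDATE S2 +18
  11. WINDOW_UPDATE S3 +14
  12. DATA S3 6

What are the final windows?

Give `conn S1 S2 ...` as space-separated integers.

Answer: 24 7 51 56 44

Derivation:
Op 1: conn=33 S1=33 S2=33 S3=42 S4=33 blocked=[]
Op 2: conn=15 S1=33 S2=33 S3=24 S4=33 blocked=[]
Op 3: conn=15 S1=33 S2=33 S3=24 S4=53 blocked=[]
Op 4: conn=6 S1=33 S2=33 S3=24 S4=44 blocked=[]
Op 5: conn=-9 S1=18 S2=33 S3=24 S4=44 blocked=[1, 2, 3, 4]
Op 6: conn=-9 S1=18 S2=33 S3=48 S4=44 blocked=[1, 2, 3, 4]
Op 7: conn=-20 S1=7 S2=33 S3=48 S4=44 blocked=[1, 2, 3, 4]
Op 8: conn=8 S1=7 S2=33 S3=48 S4=44 blocked=[]
Op 9: conn=30 S1=7 S2=33 S3=48 S4=44 blocked=[]
Op 10: conn=30 S1=7 S2=51 S3=48 S4=44 blocked=[]
Op 11: conn=30 S1=7 S2=51 S3=62 S4=44 blocked=[]
Op 12: conn=24 S1=7 S2=51 S3=56 S4=44 blocked=[]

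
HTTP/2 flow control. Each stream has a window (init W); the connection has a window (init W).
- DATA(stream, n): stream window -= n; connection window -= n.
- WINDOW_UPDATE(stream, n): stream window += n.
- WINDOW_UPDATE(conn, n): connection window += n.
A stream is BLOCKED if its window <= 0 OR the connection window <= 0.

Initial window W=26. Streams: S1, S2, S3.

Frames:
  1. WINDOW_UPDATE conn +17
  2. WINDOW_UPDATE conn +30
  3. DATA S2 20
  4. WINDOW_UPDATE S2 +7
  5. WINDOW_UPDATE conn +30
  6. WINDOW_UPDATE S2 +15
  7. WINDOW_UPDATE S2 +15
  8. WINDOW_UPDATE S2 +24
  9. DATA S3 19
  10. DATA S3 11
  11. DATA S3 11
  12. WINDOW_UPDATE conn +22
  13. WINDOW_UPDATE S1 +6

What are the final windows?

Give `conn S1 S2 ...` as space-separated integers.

Answer: 64 32 67 -15

Derivation:
Op 1: conn=43 S1=26 S2=26 S3=26 blocked=[]
Op 2: conn=73 S1=26 S2=26 S3=26 blocked=[]
Op 3: conn=53 S1=26 S2=6 S3=26 blocked=[]
Op 4: conn=53 S1=26 S2=13 S3=26 blocked=[]
Op 5: conn=83 S1=26 S2=13 S3=26 blocked=[]
Op 6: conn=83 S1=26 S2=28 S3=26 blocked=[]
Op 7: conn=83 S1=26 S2=43 S3=26 blocked=[]
Op 8: conn=83 S1=26 S2=67 S3=26 blocked=[]
Op 9: conn=64 S1=26 S2=67 S3=7 blocked=[]
Op 10: conn=53 S1=26 S2=67 S3=-4 blocked=[3]
Op 11: conn=42 S1=26 S2=67 S3=-15 blocked=[3]
Op 12: conn=64 S1=26 S2=67 S3=-15 blocked=[3]
Op 13: conn=64 S1=32 S2=67 S3=-15 blocked=[3]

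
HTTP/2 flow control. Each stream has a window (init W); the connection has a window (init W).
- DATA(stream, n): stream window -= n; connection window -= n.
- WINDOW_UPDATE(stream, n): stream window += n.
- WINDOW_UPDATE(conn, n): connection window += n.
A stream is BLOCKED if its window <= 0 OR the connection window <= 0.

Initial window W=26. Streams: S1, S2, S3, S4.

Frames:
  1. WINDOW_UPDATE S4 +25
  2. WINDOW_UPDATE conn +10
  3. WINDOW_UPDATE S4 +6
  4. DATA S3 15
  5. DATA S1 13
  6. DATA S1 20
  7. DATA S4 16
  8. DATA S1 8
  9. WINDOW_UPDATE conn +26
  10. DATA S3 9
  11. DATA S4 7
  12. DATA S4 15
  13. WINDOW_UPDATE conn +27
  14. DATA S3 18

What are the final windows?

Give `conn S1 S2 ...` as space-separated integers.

Answer: -32 -15 26 -16 19

Derivation:
Op 1: conn=26 S1=26 S2=26 S3=26 S4=51 blocked=[]
Op 2: conn=36 S1=26 S2=26 S3=26 S4=51 blocked=[]
Op 3: conn=36 S1=26 S2=26 S3=26 S4=57 blocked=[]
Op 4: conn=21 S1=26 S2=26 S3=11 S4=57 blocked=[]
Op 5: conn=8 S1=13 S2=26 S3=11 S4=57 blocked=[]
Op 6: conn=-12 S1=-7 S2=26 S3=11 S4=57 blocked=[1, 2, 3, 4]
Op 7: conn=-28 S1=-7 S2=26 S3=11 S4=41 blocked=[1, 2, 3, 4]
Op 8: conn=-36 S1=-15 S2=26 S3=11 S4=41 blocked=[1, 2, 3, 4]
Op 9: conn=-10 S1=-15 S2=26 S3=11 S4=41 blocked=[1, 2, 3, 4]
Op 10: conn=-19 S1=-15 S2=26 S3=2 S4=41 blocked=[1, 2, 3, 4]
Op 11: conn=-26 S1=-15 S2=26 S3=2 S4=34 blocked=[1, 2, 3, 4]
Op 12: conn=-41 S1=-15 S2=26 S3=2 S4=19 blocked=[1, 2, 3, 4]
Op 13: conn=-14 S1=-15 S2=26 S3=2 S4=19 blocked=[1, 2, 3, 4]
Op 14: conn=-32 S1=-15 S2=26 S3=-16 S4=19 blocked=[1, 2, 3, 4]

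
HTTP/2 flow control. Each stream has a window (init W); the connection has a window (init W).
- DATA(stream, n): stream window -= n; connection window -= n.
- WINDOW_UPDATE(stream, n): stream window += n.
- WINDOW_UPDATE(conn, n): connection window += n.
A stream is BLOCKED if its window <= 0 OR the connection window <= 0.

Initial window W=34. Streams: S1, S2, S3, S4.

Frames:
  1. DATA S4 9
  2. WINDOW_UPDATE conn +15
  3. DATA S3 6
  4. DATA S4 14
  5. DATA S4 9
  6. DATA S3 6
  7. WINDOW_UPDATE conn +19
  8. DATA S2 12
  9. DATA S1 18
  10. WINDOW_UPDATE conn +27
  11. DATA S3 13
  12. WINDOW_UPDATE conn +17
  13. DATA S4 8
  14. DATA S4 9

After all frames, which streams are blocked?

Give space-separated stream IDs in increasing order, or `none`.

Answer: S4

Derivation:
Op 1: conn=25 S1=34 S2=34 S3=34 S4=25 blocked=[]
Op 2: conn=40 S1=34 S2=34 S3=34 S4=25 blocked=[]
Op 3: conn=34 S1=34 S2=34 S3=28 S4=25 blocked=[]
Op 4: conn=20 S1=34 S2=34 S3=28 S4=11 blocked=[]
Op 5: conn=11 S1=34 S2=34 S3=28 S4=2 blocked=[]
Op 6: conn=5 S1=34 S2=34 S3=22 S4=2 blocked=[]
Op 7: conn=24 S1=34 S2=34 S3=22 S4=2 blocked=[]
Op 8: conn=12 S1=34 S2=22 S3=22 S4=2 blocked=[]
Op 9: conn=-6 S1=16 S2=22 S3=22 S4=2 blocked=[1, 2, 3, 4]
Op 10: conn=21 S1=16 S2=22 S3=22 S4=2 blocked=[]
Op 11: conn=8 S1=16 S2=22 S3=9 S4=2 blocked=[]
Op 12: conn=25 S1=16 S2=22 S3=9 S4=2 blocked=[]
Op 13: conn=17 S1=16 S2=22 S3=9 S4=-6 blocked=[4]
Op 14: conn=8 S1=16 S2=22 S3=9 S4=-15 blocked=[4]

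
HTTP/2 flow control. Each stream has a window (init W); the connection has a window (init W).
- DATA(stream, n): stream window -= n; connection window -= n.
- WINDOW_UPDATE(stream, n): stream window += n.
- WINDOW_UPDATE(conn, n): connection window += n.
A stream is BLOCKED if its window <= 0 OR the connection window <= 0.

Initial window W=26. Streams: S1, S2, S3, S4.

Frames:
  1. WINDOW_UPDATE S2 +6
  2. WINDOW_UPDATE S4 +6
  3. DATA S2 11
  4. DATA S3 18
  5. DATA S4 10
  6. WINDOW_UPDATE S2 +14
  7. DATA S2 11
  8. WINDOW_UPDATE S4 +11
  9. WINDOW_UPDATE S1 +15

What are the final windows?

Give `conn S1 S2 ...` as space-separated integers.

Op 1: conn=26 S1=26 S2=32 S3=26 S4=26 blocked=[]
Op 2: conn=26 S1=26 S2=32 S3=26 S4=32 blocked=[]
Op 3: conn=15 S1=26 S2=21 S3=26 S4=32 blocked=[]
Op 4: conn=-3 S1=26 S2=21 S3=8 S4=32 blocked=[1, 2, 3, 4]
Op 5: conn=-13 S1=26 S2=21 S3=8 S4=22 blocked=[1, 2, 3, 4]
Op 6: conn=-13 S1=26 S2=35 S3=8 S4=22 blocked=[1, 2, 3, 4]
Op 7: conn=-24 S1=26 S2=24 S3=8 S4=22 blocked=[1, 2, 3, 4]
Op 8: conn=-24 S1=26 S2=24 S3=8 S4=33 blocked=[1, 2, 3, 4]
Op 9: conn=-24 S1=41 S2=24 S3=8 S4=33 blocked=[1, 2, 3, 4]

Answer: -24 41 24 8 33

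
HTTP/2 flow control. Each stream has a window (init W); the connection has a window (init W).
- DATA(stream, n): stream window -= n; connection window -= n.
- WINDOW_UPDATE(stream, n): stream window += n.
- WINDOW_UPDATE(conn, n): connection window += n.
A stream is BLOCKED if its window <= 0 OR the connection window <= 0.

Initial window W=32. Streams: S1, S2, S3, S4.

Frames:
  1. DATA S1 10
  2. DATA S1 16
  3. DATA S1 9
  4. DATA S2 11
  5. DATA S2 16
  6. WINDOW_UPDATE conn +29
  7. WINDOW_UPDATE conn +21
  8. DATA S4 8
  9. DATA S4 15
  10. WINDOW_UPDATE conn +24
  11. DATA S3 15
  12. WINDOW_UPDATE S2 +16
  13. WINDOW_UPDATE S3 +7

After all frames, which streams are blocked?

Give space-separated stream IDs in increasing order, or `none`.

Answer: S1

Derivation:
Op 1: conn=22 S1=22 S2=32 S3=32 S4=32 blocked=[]
Op 2: conn=6 S1=6 S2=32 S3=32 S4=32 blocked=[]
Op 3: conn=-3 S1=-3 S2=32 S3=32 S4=32 blocked=[1, 2, 3, 4]
Op 4: conn=-14 S1=-3 S2=21 S3=32 S4=32 blocked=[1, 2, 3, 4]
Op 5: conn=-30 S1=-3 S2=5 S3=32 S4=32 blocked=[1, 2, 3, 4]
Op 6: conn=-1 S1=-3 S2=5 S3=32 S4=32 blocked=[1, 2, 3, 4]
Op 7: conn=20 S1=-3 S2=5 S3=32 S4=32 blocked=[1]
Op 8: conn=12 S1=-3 S2=5 S3=32 S4=24 blocked=[1]
Op 9: conn=-3 S1=-3 S2=5 S3=32 S4=9 blocked=[1, 2, 3, 4]
Op 10: conn=21 S1=-3 S2=5 S3=32 S4=9 blocked=[1]
Op 11: conn=6 S1=-3 S2=5 S3=17 S4=9 blocked=[1]
Op 12: conn=6 S1=-3 S2=21 S3=17 S4=9 blocked=[1]
Op 13: conn=6 S1=-3 S2=21 S3=24 S4=9 blocked=[1]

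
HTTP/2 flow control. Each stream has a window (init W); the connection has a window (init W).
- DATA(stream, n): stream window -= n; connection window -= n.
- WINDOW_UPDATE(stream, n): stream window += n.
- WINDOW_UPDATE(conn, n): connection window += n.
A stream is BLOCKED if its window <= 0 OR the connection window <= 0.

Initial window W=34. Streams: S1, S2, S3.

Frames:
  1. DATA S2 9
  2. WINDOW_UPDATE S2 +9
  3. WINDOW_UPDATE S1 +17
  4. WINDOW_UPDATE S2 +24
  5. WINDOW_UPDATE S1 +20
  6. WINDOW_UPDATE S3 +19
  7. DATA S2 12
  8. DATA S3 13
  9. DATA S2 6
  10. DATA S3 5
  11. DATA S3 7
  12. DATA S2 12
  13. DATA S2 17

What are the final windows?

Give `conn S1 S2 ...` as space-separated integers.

Op 1: conn=25 S1=34 S2=25 S3=34 blocked=[]
Op 2: conn=25 S1=34 S2=34 S3=34 blocked=[]
Op 3: conn=25 S1=51 S2=34 S3=34 blocked=[]
Op 4: conn=25 S1=51 S2=58 S3=34 blocked=[]
Op 5: conn=25 S1=71 S2=58 S3=34 blocked=[]
Op 6: conn=25 S1=71 S2=58 S3=53 blocked=[]
Op 7: conn=13 S1=71 S2=46 S3=53 blocked=[]
Op 8: conn=0 S1=71 S2=46 S3=40 blocked=[1, 2, 3]
Op 9: conn=-6 S1=71 S2=40 S3=40 blocked=[1, 2, 3]
Op 10: conn=-11 S1=71 S2=40 S3=35 blocked=[1, 2, 3]
Op 11: conn=-18 S1=71 S2=40 S3=28 blocked=[1, 2, 3]
Op 12: conn=-30 S1=71 S2=28 S3=28 blocked=[1, 2, 3]
Op 13: conn=-47 S1=71 S2=11 S3=28 blocked=[1, 2, 3]

Answer: -47 71 11 28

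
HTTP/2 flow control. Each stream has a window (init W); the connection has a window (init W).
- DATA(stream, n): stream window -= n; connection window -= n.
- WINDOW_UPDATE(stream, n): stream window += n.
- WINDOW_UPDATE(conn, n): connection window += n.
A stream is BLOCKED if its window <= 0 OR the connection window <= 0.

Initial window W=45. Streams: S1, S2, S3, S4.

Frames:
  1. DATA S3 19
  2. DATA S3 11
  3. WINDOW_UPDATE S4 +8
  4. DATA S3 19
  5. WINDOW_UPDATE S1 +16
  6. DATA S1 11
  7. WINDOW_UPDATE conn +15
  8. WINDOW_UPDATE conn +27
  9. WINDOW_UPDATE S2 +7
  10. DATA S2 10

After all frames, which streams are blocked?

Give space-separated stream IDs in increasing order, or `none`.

Answer: S3

Derivation:
Op 1: conn=26 S1=45 S2=45 S3=26 S4=45 blocked=[]
Op 2: conn=15 S1=45 S2=45 S3=15 S4=45 blocked=[]
Op 3: conn=15 S1=45 S2=45 S3=15 S4=53 blocked=[]
Op 4: conn=-4 S1=45 S2=45 S3=-4 S4=53 blocked=[1, 2, 3, 4]
Op 5: conn=-4 S1=61 S2=45 S3=-4 S4=53 blocked=[1, 2, 3, 4]
Op 6: conn=-15 S1=50 S2=45 S3=-4 S4=53 blocked=[1, 2, 3, 4]
Op 7: conn=0 S1=50 S2=45 S3=-4 S4=53 blocked=[1, 2, 3, 4]
Op 8: conn=27 S1=50 S2=45 S3=-4 S4=53 blocked=[3]
Op 9: conn=27 S1=50 S2=52 S3=-4 S4=53 blocked=[3]
Op 10: conn=17 S1=50 S2=42 S3=-4 S4=53 blocked=[3]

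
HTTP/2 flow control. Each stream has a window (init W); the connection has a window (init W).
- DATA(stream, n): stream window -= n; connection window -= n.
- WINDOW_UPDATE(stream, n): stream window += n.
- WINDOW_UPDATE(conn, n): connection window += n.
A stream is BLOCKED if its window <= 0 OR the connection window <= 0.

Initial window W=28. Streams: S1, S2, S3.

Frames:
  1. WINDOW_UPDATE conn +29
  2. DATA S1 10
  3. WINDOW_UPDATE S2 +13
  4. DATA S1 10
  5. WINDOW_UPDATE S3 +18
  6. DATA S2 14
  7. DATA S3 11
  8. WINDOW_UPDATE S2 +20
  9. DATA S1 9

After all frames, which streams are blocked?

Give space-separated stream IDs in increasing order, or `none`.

Answer: S1

Derivation:
Op 1: conn=57 S1=28 S2=28 S3=28 blocked=[]
Op 2: conn=47 S1=18 S2=28 S3=28 blocked=[]
Op 3: conn=47 S1=18 S2=41 S3=28 blocked=[]
Op 4: conn=37 S1=8 S2=41 S3=28 blocked=[]
Op 5: conn=37 S1=8 S2=41 S3=46 blocked=[]
Op 6: conn=23 S1=8 S2=27 S3=46 blocked=[]
Op 7: conn=12 S1=8 S2=27 S3=35 blocked=[]
Op 8: conn=12 S1=8 S2=47 S3=35 blocked=[]
Op 9: conn=3 S1=-1 S2=47 S3=35 blocked=[1]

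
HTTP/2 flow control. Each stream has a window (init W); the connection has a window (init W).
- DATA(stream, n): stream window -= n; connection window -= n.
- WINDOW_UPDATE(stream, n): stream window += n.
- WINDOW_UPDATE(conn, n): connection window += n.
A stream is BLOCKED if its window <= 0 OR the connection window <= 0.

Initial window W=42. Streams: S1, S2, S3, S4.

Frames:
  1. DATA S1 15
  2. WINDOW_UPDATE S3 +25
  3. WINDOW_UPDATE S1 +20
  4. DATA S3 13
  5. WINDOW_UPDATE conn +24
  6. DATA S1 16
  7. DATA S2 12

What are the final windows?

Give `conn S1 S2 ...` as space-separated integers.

Op 1: conn=27 S1=27 S2=42 S3=42 S4=42 blocked=[]
Op 2: conn=27 S1=27 S2=42 S3=67 S4=42 blocked=[]
Op 3: conn=27 S1=47 S2=42 S3=67 S4=42 blocked=[]
Op 4: conn=14 S1=47 S2=42 S3=54 S4=42 blocked=[]
Op 5: conn=38 S1=47 S2=42 S3=54 S4=42 blocked=[]
Op 6: conn=22 S1=31 S2=42 S3=54 S4=42 blocked=[]
Op 7: conn=10 S1=31 S2=30 S3=54 S4=42 blocked=[]

Answer: 10 31 30 54 42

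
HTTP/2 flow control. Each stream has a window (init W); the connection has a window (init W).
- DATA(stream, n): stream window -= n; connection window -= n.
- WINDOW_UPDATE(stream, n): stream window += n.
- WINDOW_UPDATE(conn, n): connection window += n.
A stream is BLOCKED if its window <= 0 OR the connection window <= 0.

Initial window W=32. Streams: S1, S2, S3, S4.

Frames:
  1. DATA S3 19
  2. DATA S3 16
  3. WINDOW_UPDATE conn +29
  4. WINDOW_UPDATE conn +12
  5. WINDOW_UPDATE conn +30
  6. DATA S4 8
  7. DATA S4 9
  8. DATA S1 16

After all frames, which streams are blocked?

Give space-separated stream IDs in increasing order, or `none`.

Op 1: conn=13 S1=32 S2=32 S3=13 S4=32 blocked=[]
Op 2: conn=-3 S1=32 S2=32 S3=-3 S4=32 blocked=[1, 2, 3, 4]
Op 3: conn=26 S1=32 S2=32 S3=-3 S4=32 blocked=[3]
Op 4: conn=38 S1=32 S2=32 S3=-3 S4=32 blocked=[3]
Op 5: conn=68 S1=32 S2=32 S3=-3 S4=32 blocked=[3]
Op 6: conn=60 S1=32 S2=32 S3=-3 S4=24 blocked=[3]
Op 7: conn=51 S1=32 S2=32 S3=-3 S4=15 blocked=[3]
Op 8: conn=35 S1=16 S2=32 S3=-3 S4=15 blocked=[3]

Answer: S3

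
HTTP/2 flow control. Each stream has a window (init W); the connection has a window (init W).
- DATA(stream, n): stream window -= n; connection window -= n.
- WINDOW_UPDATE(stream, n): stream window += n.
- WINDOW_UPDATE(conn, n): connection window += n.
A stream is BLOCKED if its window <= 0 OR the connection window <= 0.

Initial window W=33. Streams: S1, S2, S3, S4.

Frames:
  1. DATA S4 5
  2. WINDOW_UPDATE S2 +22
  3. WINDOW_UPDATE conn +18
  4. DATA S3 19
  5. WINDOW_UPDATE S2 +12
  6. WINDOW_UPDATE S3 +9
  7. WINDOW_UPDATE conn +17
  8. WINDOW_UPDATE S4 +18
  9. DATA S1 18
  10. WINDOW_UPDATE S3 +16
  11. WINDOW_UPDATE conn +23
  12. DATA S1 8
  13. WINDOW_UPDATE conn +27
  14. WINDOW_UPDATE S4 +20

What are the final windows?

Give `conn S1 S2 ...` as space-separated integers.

Answer: 68 7 67 39 66

Derivation:
Op 1: conn=28 S1=33 S2=33 S3=33 S4=28 blocked=[]
Op 2: conn=28 S1=33 S2=55 S3=33 S4=28 blocked=[]
Op 3: conn=46 S1=33 S2=55 S3=33 S4=28 blocked=[]
Op 4: conn=27 S1=33 S2=55 S3=14 S4=28 blocked=[]
Op 5: conn=27 S1=33 S2=67 S3=14 S4=28 blocked=[]
Op 6: conn=27 S1=33 S2=67 S3=23 S4=28 blocked=[]
Op 7: conn=44 S1=33 S2=67 S3=23 S4=28 blocked=[]
Op 8: conn=44 S1=33 S2=67 S3=23 S4=46 blocked=[]
Op 9: conn=26 S1=15 S2=67 S3=23 S4=46 blocked=[]
Op 10: conn=26 S1=15 S2=67 S3=39 S4=46 blocked=[]
Op 11: conn=49 S1=15 S2=67 S3=39 S4=46 blocked=[]
Op 12: conn=41 S1=7 S2=67 S3=39 S4=46 blocked=[]
Op 13: conn=68 S1=7 S2=67 S3=39 S4=46 blocked=[]
Op 14: conn=68 S1=7 S2=67 S3=39 S4=66 blocked=[]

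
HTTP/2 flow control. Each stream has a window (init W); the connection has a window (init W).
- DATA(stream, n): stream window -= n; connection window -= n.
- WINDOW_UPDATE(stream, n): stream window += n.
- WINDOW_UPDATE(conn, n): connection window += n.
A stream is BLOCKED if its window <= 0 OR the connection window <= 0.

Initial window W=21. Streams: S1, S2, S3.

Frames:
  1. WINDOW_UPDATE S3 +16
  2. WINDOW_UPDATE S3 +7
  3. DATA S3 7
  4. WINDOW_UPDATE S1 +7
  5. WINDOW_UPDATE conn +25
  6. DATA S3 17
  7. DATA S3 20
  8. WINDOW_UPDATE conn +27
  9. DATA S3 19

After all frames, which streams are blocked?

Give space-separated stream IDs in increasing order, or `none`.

Op 1: conn=21 S1=21 S2=21 S3=37 blocked=[]
Op 2: conn=21 S1=21 S2=21 S3=44 blocked=[]
Op 3: conn=14 S1=21 S2=21 S3=37 blocked=[]
Op 4: conn=14 S1=28 S2=21 S3=37 blocked=[]
Op 5: conn=39 S1=28 S2=21 S3=37 blocked=[]
Op 6: conn=22 S1=28 S2=21 S3=20 blocked=[]
Op 7: conn=2 S1=28 S2=21 S3=0 blocked=[3]
Op 8: conn=29 S1=28 S2=21 S3=0 blocked=[3]
Op 9: conn=10 S1=28 S2=21 S3=-19 blocked=[3]

Answer: S3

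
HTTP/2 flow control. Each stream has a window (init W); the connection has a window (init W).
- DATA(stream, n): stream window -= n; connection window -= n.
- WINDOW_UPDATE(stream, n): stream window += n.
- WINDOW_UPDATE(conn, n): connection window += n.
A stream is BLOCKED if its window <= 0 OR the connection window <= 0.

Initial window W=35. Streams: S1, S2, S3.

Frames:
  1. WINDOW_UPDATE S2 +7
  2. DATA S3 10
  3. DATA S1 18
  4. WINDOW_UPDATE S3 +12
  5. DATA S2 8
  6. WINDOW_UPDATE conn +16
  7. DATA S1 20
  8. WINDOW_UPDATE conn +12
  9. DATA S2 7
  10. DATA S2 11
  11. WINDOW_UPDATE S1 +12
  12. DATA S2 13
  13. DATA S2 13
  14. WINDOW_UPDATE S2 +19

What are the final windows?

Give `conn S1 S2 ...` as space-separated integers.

Answer: -37 9 9 37

Derivation:
Op 1: conn=35 S1=35 S2=42 S3=35 blocked=[]
Op 2: conn=25 S1=35 S2=42 S3=25 blocked=[]
Op 3: conn=7 S1=17 S2=42 S3=25 blocked=[]
Op 4: conn=7 S1=17 S2=42 S3=37 blocked=[]
Op 5: conn=-1 S1=17 S2=34 S3=37 blocked=[1, 2, 3]
Op 6: conn=15 S1=17 S2=34 S3=37 blocked=[]
Op 7: conn=-5 S1=-3 S2=34 S3=37 blocked=[1, 2, 3]
Op 8: conn=7 S1=-3 S2=34 S3=37 blocked=[1]
Op 9: conn=0 S1=-3 S2=27 S3=37 blocked=[1, 2, 3]
Op 10: conn=-11 S1=-3 S2=16 S3=37 blocked=[1, 2, 3]
Op 11: conn=-11 S1=9 S2=16 S3=37 blocked=[1, 2, 3]
Op 12: conn=-24 S1=9 S2=3 S3=37 blocked=[1, 2, 3]
Op 13: conn=-37 S1=9 S2=-10 S3=37 blocked=[1, 2, 3]
Op 14: conn=-37 S1=9 S2=9 S3=37 blocked=[1, 2, 3]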